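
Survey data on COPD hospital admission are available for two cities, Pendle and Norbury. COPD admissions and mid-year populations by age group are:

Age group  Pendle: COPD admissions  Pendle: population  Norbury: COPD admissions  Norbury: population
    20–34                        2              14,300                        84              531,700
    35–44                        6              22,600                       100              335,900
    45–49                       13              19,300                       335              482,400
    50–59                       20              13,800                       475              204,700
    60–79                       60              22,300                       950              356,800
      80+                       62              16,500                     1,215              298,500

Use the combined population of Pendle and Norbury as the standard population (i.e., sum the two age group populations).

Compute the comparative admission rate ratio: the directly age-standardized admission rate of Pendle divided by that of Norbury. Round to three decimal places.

0.907

Age-specific rates per 10,000 for Pendle: 1.40, 2.65, 6.74, 14.49, 26.91, 37.58.
For Norbury: 1.58, 2.98, 6.94, 23.20, 26.63, 40.70.
Combined standard total = 2,318,800; weights = 0.2355, 0.1546, 0.2164, 0.0942, 0.1635, 0.1358.
Pendle: 0.2355×1.40 + 0.1546×2.65 + 0.2164×6.74 + 0.0942×14.49 + 0.1635×26.91 + 0.1358×37.58 = 13.0661 per 10,000.
Norbury: 0.2355×1.58 + 0.1546×2.98 + 0.2164×6.94 + 0.0942×23.20 + 0.1635×26.63 + 0.1358×40.70 = 14.4038 per 10,000.
Ratio = 13.0661 ÷ 14.4038 = 0.90713.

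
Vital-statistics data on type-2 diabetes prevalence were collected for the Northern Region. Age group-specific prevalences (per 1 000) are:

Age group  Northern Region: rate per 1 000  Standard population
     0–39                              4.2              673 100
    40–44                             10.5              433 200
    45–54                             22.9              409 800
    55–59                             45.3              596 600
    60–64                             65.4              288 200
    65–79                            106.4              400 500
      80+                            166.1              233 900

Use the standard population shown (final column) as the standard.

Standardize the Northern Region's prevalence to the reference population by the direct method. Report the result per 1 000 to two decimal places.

Standard total = 3 035 300; weights = 0.2218, 0.1427, 0.1350, 0.1966, 0.0949, 0.1319, 0.0771.
Standardized rate: 0.2218×4.2 + 0.1427×10.5 + 0.1350×22.9 + 0.1966×45.3 + 0.0949×65.4 + 0.1319×106.4 + 0.0771×166.1 = 47.4742 per 1 000.

47.47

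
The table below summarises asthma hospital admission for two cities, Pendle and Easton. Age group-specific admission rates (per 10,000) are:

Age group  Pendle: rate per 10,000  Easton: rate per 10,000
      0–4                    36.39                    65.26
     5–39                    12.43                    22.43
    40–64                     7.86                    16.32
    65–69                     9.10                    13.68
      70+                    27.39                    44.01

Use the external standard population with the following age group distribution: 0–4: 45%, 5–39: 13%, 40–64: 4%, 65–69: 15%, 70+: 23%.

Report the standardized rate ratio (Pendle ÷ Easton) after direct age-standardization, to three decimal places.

Standard weights: 0.45, 0.13, 0.04, 0.15, 0.23.
Pendle: 0.4500×36.39 + 0.1300×12.43 + 0.0400×7.86 + 0.1500×9.10 + 0.2300×27.39 = 25.9705 per 10,000.
Easton: 0.4500×65.26 + 0.1300×22.43 + 0.0400×16.32 + 0.1500×13.68 + 0.2300×44.01 = 45.1100 per 10,000.
Ratio = 25.9705 ÷ 45.1100 = 0.57571.

0.576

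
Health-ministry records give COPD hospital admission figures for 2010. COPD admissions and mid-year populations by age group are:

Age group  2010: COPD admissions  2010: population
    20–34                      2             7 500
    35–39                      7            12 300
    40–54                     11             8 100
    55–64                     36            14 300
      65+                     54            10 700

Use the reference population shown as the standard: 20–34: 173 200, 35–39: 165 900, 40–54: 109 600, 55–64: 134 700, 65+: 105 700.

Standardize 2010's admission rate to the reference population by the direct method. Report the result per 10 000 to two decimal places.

16.86

Age-specific rates per 10 000 for 2010: 2.67, 5.69, 13.58, 25.17, 50.47.
Standard total = 689 100; weights = 0.2513, 0.2407, 0.1590, 0.1955, 0.1534.
Standardized rate: 0.2513×2.67 + 0.2407×5.69 + 0.1590×13.58 + 0.1955×25.17 + 0.1534×50.47 = 16.8624 per 10 000.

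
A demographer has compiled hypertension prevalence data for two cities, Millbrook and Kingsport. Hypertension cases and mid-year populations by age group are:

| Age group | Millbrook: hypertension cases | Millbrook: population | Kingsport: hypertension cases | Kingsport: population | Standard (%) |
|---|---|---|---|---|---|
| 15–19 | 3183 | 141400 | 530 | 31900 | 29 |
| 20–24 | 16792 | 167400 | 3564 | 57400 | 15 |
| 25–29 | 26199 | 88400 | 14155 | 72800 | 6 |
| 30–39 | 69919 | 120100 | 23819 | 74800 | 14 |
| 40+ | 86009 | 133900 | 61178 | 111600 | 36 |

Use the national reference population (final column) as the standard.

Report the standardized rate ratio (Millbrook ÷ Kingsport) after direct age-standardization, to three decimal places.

1.315

Age-specific rates per 1000 for Millbrook: 22.511, 100.311, 296.369, 582.173, 642.338.
For Kingsport: 16.614, 62.091, 194.437, 318.436, 548.190.
Standard weights: 0.29, 0.15, 0.06, 0.14, 0.36.
Millbrook: 0.2900×22.511 + 0.1500×100.311 + 0.0600×296.369 + 0.1400×582.173 + 0.3600×642.338 = 352.1026 per 1000.
Kingsport: 0.2900×16.614 + 0.1500×62.091 + 0.0600×194.437 + 0.1400×318.436 + 0.3600×548.190 = 267.7274 per 1000.
Ratio = 352.1026 ÷ 267.7274 = 1.31515.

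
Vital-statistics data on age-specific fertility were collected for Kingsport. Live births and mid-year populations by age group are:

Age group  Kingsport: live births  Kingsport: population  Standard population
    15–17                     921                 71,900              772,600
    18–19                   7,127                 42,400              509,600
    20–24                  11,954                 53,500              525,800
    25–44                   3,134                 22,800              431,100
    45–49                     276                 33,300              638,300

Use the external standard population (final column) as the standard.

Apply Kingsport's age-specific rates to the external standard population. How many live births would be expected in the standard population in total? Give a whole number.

277587

Age-specific rates per 1,000 for Kingsport: 12.809, 168.090, 223.439, 137.456, 8.288.
Expected live births = Σ (standard pop × age-specific rate ÷ 1,000)
= 772,600×12.809/1,000 + 509,600×168.090/1,000 + 525,800×223.439/1,000 + 431,100×137.456/1,000 + 638,300×8.288/1,000
= 9896.59 + 85658.47 + 117484.36 + 59257.34 + 5290.41 = 277587.17.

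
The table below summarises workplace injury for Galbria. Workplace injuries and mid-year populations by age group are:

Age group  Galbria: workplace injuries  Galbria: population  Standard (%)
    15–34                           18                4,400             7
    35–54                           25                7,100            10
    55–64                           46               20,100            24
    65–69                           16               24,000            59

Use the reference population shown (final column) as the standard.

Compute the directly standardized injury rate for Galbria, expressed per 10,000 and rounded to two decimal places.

15.81

Age-specific rates per 10,000 for Galbria: 40.91, 35.21, 22.89, 6.67.
Standard weights: 0.07, 0.10, 0.24, 0.59.
Standardized rate: 0.0700×40.91 + 0.1000×35.21 + 0.2400×22.89 + 0.5900×6.67 = 15.8106 per 10,000.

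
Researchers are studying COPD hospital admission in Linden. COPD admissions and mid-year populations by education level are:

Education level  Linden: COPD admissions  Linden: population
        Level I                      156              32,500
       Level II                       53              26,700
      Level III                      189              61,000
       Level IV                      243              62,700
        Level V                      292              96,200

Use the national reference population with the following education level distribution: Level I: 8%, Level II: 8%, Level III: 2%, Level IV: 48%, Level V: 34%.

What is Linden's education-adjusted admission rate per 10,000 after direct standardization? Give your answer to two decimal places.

Education-specific rates per 10,000 for Linden: 48.00, 19.85, 30.98, 38.76, 30.35.
Standard weights: 0.08, 0.08, 0.02, 0.48, 0.34.
Standardized rate: 0.0800×48.00 + 0.0800×19.85 + 0.0200×30.98 + 0.4800×38.76 + 0.3400×30.35 = 34.9707 per 10,000.

34.97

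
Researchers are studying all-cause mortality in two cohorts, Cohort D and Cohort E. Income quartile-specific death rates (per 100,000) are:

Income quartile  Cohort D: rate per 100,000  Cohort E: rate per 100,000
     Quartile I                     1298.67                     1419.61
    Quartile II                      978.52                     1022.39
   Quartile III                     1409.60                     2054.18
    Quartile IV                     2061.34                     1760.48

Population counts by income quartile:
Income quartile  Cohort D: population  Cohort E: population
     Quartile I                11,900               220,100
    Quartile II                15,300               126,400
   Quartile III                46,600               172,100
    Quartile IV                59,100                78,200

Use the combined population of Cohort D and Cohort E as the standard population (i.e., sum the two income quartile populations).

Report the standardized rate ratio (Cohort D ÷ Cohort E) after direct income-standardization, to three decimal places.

0.885

Combined standard total = 729,700; weights = 0.3179, 0.1942, 0.2997, 0.1882.
Cohort D: 0.3179×1298.67 + 0.1942×978.52 + 0.2997×1409.60 + 0.1882×2061.34 = 1413.2510 per 100,000.
Cohort E: 0.3179×1419.61 + 0.1942×1022.39 + 0.2997×2054.18 + 0.1882×1760.48 = 1596.8004 per 100,000.
Ratio = 1413.2510 ÷ 1596.8004 = 0.88505.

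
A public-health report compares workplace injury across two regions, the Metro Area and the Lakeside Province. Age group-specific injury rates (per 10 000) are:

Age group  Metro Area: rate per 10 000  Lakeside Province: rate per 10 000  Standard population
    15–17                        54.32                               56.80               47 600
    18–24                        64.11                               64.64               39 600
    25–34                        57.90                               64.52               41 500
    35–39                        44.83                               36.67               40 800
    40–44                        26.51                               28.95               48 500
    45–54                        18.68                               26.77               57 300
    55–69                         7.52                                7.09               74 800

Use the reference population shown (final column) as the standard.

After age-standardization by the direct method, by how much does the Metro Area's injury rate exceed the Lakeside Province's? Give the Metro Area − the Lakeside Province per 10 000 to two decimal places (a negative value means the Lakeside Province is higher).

-1.80

Standard total = 350 100; weights = 0.1360, 0.1131, 0.1185, 0.1165, 0.1385, 0.1637, 0.2137.
The Metro Area: 0.1360×54.32 + 0.1131×64.11 + 0.1185×57.90 + 0.1165×44.83 + 0.1385×26.51 + 0.1637×18.68 + 0.2137×7.52 = 35.0611 per 10 000.
The Lakeside Province: 0.1360×56.80 + 0.1131×64.64 + 0.1185×64.52 + 0.1165×36.67 + 0.1385×28.95 + 0.1637×26.77 + 0.2137×7.09 = 36.8622 per 10 000.
Difference = 35.0611 − 36.8622 = -1.8011.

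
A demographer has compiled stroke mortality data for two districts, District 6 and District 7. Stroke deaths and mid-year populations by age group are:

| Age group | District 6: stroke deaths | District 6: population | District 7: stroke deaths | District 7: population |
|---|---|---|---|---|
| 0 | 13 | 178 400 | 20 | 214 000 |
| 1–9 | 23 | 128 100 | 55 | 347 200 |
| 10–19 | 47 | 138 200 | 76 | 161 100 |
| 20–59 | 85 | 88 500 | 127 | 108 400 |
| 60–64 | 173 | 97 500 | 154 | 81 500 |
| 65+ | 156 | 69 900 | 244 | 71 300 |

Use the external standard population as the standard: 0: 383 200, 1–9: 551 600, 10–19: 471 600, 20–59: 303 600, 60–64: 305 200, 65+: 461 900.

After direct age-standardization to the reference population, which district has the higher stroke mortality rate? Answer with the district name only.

District 7

Age-specific rates per 100 000 for District 6: 7.29, 17.95, 34.01, 96.05, 177.44, 223.18.
For District 7: 9.35, 15.84, 47.18, 117.16, 188.96, 342.22.
Standard total = 2 477 100; weights = 0.1547, 0.2227, 0.1904, 0.1226, 0.1232, 0.1865.
District 6: 0.1547×7.29 + 0.2227×17.95 + 0.1904×34.01 + 0.1226×96.05 + 0.1232×177.44 + 0.1865×223.18 = 86.8485 per 100 000.
District 7: 0.1547×9.35 + 0.2227×15.84 + 0.1904×47.18 + 0.1226×117.16 + 0.1232×188.96 + 0.1865×342.22 = 115.4075 per 100 000.
The crude rates (70.94 vs 68.73) would put District 6 higher, but that reflects its age composition; once standardized to a common age structure, District 7 has the higher underlying rate.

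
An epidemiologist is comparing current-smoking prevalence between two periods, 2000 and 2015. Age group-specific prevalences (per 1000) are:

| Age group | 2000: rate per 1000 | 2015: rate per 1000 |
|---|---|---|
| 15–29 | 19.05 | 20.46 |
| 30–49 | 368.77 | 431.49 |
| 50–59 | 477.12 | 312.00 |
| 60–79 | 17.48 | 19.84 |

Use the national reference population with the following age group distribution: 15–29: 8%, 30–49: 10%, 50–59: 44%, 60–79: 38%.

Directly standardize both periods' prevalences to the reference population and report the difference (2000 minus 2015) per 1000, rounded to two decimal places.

65.37

Standard weights: 0.08, 0.10, 0.44, 0.38.
2000: 0.0800×19.05 + 0.1000×368.77 + 0.4400×477.12 + 0.3800×17.48 = 254.9762 per 1000.
2015: 0.0800×20.46 + 0.1000×431.49 + 0.4400×312.00 + 0.3800×19.84 = 189.6050 per 1000.
Difference = 254.9762 − 189.6050 = 65.3712.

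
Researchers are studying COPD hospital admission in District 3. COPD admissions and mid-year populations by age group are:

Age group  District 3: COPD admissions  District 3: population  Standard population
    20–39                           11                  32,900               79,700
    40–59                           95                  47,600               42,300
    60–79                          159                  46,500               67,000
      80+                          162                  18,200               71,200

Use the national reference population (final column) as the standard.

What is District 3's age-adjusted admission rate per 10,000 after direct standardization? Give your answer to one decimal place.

Age-specific rates per 10,000 for District 3: 3.34, 19.96, 34.19, 89.01.
Standard total = 260,200; weights = 0.3063, 0.1626, 0.2575, 0.2736.
Standardized rate: 0.3063×3.34 + 0.1626×19.96 + 0.2575×34.19 + 0.2736×89.01 = 37.4299 per 10,000.

37.4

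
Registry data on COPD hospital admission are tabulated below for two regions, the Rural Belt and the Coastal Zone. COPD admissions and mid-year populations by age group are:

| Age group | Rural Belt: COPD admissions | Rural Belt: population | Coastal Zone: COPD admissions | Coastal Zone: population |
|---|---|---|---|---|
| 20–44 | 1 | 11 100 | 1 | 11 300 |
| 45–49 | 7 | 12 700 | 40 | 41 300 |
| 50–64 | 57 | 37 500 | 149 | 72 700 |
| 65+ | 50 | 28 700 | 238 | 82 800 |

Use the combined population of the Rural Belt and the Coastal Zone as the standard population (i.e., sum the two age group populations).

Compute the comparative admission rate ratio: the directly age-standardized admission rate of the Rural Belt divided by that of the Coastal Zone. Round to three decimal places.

0.655

Age-specific rates per 10 000 for the Rural Belt: 0.90, 5.51, 15.20, 17.42.
For the Coastal Zone: 0.88, 9.69, 20.50, 28.74.
Combined standard total = 298 100; weights = 0.0751, 0.1811, 0.3697, 0.3740.
The Rural Belt: 0.0751×0.90 + 0.1811×5.51 + 0.3697×15.20 + 0.3740×17.42 = 13.2015 per 10 000.
The Coastal Zone: 0.0751×0.88 + 0.1811×9.69 + 0.3697×20.50 + 0.3740×28.74 = 20.1488 per 10 000.
Ratio = 13.2015 ÷ 20.1488 = 0.65520.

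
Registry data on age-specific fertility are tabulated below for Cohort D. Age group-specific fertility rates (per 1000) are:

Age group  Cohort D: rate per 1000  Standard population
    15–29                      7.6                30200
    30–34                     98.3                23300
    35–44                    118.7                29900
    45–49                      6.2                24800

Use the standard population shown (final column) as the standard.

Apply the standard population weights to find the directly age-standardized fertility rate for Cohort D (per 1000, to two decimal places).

57.51

Standard total = 108200; weights = 0.2791, 0.2153, 0.2763, 0.2292.
Standardized rate: 0.2791×7.6 + 0.2153×98.3 + 0.2763×118.7 + 0.2292×6.2 = 57.5120 per 1000.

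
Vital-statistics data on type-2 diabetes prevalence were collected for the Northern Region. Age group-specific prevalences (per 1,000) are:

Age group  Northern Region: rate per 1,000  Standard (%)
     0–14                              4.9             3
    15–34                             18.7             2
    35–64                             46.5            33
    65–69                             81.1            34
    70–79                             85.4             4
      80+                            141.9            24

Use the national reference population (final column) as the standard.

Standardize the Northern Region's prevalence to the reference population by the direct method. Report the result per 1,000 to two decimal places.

Standard weights: 0.03, 0.02, 0.33, 0.34, 0.04, 0.24.
Standardized rate: 0.0300×4.9 + 0.0200×18.7 + 0.3300×46.5 + 0.3400×81.1 + 0.0400×85.4 + 0.2400×141.9 = 80.9120 per 1,000.

80.91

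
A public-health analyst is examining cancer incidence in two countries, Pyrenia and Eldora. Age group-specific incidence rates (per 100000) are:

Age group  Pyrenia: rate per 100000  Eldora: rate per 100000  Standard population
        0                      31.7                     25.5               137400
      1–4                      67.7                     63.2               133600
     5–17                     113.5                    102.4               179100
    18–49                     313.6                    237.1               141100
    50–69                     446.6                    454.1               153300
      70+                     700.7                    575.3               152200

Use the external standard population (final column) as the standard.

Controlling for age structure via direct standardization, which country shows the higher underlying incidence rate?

Pyrenia

Standard total = 896700; weights = 0.1532, 0.1490, 0.1997, 0.1574, 0.1710, 0.1697.
Pyrenia: 0.1532×31.7 + 0.1490×67.7 + 0.1997×113.5 + 0.1574×313.6 + 0.1710×446.6 + 0.1697×700.7 = 282.2431 per 100000.
Eldora: 0.1532×25.5 + 0.1490×63.2 + 0.1997×102.4 + 0.1574×237.1 + 0.1710×454.1 + 0.1697×575.3 = 246.3656 per 100000.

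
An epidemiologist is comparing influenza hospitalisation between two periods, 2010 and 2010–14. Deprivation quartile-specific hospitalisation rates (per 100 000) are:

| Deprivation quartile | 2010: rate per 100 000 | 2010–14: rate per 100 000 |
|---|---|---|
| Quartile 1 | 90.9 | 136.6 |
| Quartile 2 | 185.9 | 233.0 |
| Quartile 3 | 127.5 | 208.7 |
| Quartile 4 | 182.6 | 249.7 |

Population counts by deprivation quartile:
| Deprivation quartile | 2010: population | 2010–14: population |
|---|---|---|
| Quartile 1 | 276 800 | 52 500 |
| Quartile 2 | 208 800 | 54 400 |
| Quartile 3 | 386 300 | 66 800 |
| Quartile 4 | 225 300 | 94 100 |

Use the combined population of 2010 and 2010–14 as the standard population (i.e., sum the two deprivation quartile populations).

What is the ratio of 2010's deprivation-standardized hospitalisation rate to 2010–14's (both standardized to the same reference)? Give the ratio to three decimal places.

0.695

Combined standard total = 1 365 000; weights = 0.2412, 0.1928, 0.3319, 0.2340.
2010: 0.2412×90.9 + 0.1928×185.9 + 0.3319×127.5 + 0.2340×182.6 = 142.8241 per 100 000.
2010–14: 0.2412×136.6 + 0.1928×233.0 + 0.3319×208.7 + 0.2340×249.7 = 205.5854 per 100 000.
Ratio = 142.8241 ÷ 205.5854 = 0.69472.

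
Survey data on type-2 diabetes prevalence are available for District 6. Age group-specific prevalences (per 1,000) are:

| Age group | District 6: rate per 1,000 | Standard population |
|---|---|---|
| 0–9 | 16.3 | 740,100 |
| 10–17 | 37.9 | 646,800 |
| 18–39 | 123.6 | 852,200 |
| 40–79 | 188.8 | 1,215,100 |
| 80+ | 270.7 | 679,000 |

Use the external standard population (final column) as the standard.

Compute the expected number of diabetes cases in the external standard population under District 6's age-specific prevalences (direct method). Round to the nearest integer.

Expected diabetes cases = Σ (standard pop × age-specific rate ÷ 1,000)
= 740,100×16.3/1,000 + 646,800×37.9/1,000 + 852,200×123.6/1,000 + 1,215,100×188.8/1,000 + 679,000×270.7/1,000
= 12063.63 + 24513.72 + 105331.92 + 229410.88 + 183805.30 = 555125.45.

555125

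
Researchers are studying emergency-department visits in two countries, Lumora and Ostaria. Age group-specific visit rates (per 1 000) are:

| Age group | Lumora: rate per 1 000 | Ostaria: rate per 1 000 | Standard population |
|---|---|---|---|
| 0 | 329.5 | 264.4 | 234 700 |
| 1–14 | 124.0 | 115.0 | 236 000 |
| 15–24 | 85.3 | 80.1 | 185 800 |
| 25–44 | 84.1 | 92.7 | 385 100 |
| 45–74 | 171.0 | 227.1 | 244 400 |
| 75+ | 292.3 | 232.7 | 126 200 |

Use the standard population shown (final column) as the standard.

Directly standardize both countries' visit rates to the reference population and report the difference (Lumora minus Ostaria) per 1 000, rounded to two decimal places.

6.28

Standard total = 1 412 200; weights = 0.1662, 0.1671, 0.1316, 0.2727, 0.1731, 0.0894.
Lumora: 0.1662×329.5 + 0.1671×124.0 + 0.1316×85.3 + 0.2727×84.1 + 0.1731×171.0 + 0.0894×292.3 = 165.3547 per 1 000.
Ostaria: 0.1662×264.4 + 0.1671×115.0 + 0.1316×80.1 + 0.2727×92.7 + 0.1731×227.1 + 0.0894×232.7 = 159.0752 per 1 000.
Difference = 165.3547 − 159.0752 = 6.2795.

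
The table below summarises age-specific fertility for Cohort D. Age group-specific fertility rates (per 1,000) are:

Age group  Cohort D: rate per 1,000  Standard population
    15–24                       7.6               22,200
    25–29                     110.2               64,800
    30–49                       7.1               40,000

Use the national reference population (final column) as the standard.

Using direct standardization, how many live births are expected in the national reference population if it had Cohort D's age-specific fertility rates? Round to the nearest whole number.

7594

Expected live births = Σ (standard pop × age-specific rate ÷ 1,000)
= 22,200×7.6/1,000 + 64,800×110.2/1,000 + 40,000×7.1/1,000
= 168.72 + 7140.96 + 284.00 = 7593.68.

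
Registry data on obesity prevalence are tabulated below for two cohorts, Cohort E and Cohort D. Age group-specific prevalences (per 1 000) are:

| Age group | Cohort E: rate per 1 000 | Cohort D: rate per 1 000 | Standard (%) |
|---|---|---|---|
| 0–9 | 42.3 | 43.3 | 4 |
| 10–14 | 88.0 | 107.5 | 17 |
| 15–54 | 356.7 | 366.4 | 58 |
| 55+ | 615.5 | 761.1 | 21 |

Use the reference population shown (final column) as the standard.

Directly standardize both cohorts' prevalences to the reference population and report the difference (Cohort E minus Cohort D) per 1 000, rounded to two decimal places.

Standard weights: 0.04, 0.17, 0.58, 0.21.
Cohort E: 0.0400×42.3 + 0.1700×88.0 + 0.5800×356.7 + 0.2100×615.5 = 352.7930 per 1 000.
Cohort D: 0.0400×43.3 + 0.1700×107.5 + 0.5800×366.4 + 0.2100×761.1 = 392.3500 per 1 000.
Difference = 352.7930 − 392.3500 = -39.5570.

-39.56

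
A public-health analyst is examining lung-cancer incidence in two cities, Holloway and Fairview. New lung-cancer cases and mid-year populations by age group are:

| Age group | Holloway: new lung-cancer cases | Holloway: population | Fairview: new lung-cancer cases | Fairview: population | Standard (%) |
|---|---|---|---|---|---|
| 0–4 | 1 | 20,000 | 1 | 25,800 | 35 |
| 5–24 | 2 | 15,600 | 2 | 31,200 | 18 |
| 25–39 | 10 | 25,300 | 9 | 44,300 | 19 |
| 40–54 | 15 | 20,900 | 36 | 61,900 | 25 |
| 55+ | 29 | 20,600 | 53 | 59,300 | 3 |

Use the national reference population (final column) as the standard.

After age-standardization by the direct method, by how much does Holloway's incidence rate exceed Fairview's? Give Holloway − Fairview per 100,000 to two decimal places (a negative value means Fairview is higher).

10.14

Age-specific rates per 100,000 for Holloway: 5.00, 12.82, 39.53, 71.77, 140.78.
For Fairview: 3.88, 6.41, 20.32, 58.16, 89.38.
Standard weights: 0.35, 0.18, 0.19, 0.25, 0.03.
Holloway: 0.3500×5.00 + 0.1800×12.82 + 0.1900×39.53 + 0.2500×71.77 + 0.0300×140.78 = 33.7335 per 100,000.
Fairview: 0.3500×3.88 + 0.1800×6.41 + 0.1900×20.32 + 0.2500×58.16 + 0.0300×89.38 = 23.5913 per 100,000.
Difference = 33.7335 − 23.5913 = 10.1421.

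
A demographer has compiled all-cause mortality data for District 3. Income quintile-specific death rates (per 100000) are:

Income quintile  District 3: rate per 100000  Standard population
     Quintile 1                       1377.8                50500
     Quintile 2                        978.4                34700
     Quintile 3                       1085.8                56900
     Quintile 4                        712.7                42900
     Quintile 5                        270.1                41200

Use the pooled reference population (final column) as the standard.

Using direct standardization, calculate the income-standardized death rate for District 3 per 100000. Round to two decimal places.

915.18

Standard total = 226200; weights = 0.2233, 0.1534, 0.2515, 0.1897, 0.1821.
Standardized rate: 0.2233×1377.8 + 0.1534×978.4 + 0.2515×1085.8 + 0.1897×712.7 + 0.1821×270.1 = 915.1828 per 100000.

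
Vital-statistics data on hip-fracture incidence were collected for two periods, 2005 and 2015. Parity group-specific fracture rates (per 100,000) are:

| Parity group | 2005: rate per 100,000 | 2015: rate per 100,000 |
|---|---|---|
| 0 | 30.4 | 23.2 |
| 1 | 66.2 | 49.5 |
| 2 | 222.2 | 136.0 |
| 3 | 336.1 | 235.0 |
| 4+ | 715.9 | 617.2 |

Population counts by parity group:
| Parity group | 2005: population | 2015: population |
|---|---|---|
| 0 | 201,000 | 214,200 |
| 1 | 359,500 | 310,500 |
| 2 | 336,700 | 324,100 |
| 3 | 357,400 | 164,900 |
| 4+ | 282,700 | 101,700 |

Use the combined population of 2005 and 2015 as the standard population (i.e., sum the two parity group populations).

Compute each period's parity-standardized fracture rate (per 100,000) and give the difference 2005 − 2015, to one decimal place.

Combined standard total = 2,652,700; weights = 0.1565, 0.2526, 0.2491, 0.1969, 0.1449.
2005: 0.1565×30.4 + 0.2526×66.2 + 0.2491×222.2 + 0.1969×336.1 + 0.1449×715.9 = 246.7459 per 100,000.
2015: 0.1565×23.2 + 0.2526×49.5 + 0.2491×136.0 + 0.1969×235.0 + 0.1449×617.2 = 185.7197 per 100,000.
Difference = 246.7459 − 185.7197 = 61.0262.

61.0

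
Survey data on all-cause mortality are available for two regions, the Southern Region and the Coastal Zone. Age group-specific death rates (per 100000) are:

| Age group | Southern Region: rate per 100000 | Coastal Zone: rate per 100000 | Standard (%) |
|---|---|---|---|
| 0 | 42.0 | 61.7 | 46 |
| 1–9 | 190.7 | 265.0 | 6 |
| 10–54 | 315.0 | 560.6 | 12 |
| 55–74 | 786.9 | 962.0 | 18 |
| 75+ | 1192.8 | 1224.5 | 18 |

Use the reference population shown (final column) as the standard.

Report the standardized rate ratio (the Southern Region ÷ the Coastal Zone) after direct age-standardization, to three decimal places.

Standard weights: 0.46, 0.06, 0.12, 0.18, 0.18.
The Southern Region: 0.4600×42.0 + 0.0600×190.7 + 0.1200×315.0 + 0.1800×786.9 + 0.1800×1192.8 = 424.9080 per 100000.
The Coastal Zone: 0.4600×61.7 + 0.0600×265.0 + 0.1200×560.6 + 0.1800×962.0 + 0.1800×1224.5 = 505.1240 per 100000.
Ratio = 424.9080 ÷ 505.1240 = 0.84120.

0.841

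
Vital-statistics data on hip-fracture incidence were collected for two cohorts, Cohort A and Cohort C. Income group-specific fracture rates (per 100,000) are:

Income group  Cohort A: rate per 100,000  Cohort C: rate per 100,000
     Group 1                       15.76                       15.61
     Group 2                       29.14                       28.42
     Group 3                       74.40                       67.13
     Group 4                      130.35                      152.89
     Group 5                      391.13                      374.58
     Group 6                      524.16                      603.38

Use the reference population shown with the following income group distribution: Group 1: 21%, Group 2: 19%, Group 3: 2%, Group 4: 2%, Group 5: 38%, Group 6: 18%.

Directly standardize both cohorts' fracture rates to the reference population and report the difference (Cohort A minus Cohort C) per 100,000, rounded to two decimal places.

Standard weights: 0.21, 0.19, 0.02, 0.02, 0.38, 0.18.
Cohort A: 0.2100×15.76 + 0.1900×29.14 + 0.0200×74.40 + 0.0200×130.35 + 0.3800×391.13 + 0.1800×524.16 = 255.9194 per 100,000.
Cohort C: 0.2100×15.61 + 0.1900×28.42 + 0.0200×67.13 + 0.0200×152.89 + 0.3800×374.58 + 0.1800×603.38 = 264.0271 per 100,000.
Difference = 255.9194 − 264.0271 = -8.1077.

-8.11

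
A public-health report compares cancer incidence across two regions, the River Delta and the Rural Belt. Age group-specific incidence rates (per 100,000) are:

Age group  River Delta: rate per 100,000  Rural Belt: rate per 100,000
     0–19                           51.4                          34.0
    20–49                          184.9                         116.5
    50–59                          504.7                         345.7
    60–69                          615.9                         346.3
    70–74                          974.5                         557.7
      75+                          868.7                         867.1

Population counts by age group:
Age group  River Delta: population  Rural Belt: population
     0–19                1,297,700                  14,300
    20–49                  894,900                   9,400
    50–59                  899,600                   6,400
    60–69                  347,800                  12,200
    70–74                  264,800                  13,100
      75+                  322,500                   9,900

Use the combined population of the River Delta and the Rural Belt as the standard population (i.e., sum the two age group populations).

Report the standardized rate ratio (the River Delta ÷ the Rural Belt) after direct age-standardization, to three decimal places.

1.429

Combined standard total = 4,092,600; weights = 0.3206, 0.2210, 0.2214, 0.0880, 0.0679, 0.0812.
The River Delta: 0.3206×51.4 + 0.2210×184.9 + 0.2214×504.7 + 0.0880×615.9 + 0.0679×974.5 + 0.0812×868.7 = 359.9652 per 100,000.
The Rural Belt: 0.3206×34.0 + 0.2210×116.5 + 0.2214×345.7 + 0.0880×346.3 + 0.0679×557.7 + 0.0812×867.1 = 251.9279 per 100,000.
Ratio = 359.9652 ÷ 251.9279 = 1.42884.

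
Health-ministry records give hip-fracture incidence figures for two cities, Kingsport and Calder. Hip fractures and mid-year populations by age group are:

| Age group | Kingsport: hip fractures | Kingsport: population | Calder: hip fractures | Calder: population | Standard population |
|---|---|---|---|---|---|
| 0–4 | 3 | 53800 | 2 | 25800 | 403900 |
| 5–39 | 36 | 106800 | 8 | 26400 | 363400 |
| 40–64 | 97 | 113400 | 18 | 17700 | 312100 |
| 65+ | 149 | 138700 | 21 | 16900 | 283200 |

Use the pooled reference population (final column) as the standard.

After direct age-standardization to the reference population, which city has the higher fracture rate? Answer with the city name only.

Age-specific rates per 100000 for Kingsport: 5.58, 33.71, 85.54, 107.43.
For Calder: 7.75, 30.30, 101.69, 124.26.
Standard total = 1362600; weights = 0.2964, 0.2667, 0.2290, 0.2078.
Kingsport: 0.2964×5.58 + 0.2667×33.71 + 0.2290×85.54 + 0.2078×107.43 = 52.5621 per 100000.
Calder: 0.2964×7.75 + 0.2667×30.30 + 0.2290×101.69 + 0.2078×124.26 = 59.4985 per 100000.
The crude rates (69.06 vs 56.45) would put Kingsport higher, but that reflects its age composition; once standardized to a common age structure, Calder has the higher underlying rate.

Calder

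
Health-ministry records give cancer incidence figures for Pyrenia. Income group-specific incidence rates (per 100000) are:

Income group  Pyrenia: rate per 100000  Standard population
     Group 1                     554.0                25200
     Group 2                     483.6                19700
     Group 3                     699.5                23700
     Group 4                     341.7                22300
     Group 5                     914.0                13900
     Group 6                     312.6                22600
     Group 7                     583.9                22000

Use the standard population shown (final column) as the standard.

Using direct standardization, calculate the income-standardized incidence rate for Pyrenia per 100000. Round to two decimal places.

537.49

Standard total = 149400; weights = 0.1687, 0.1319, 0.1586, 0.1493, 0.0930, 0.1513, 0.1473.
Standardized rate: 0.1687×554.0 + 0.1319×483.6 + 0.1586×699.5 + 0.1493×341.7 + 0.0930×914.0 + 0.1513×312.6 + 0.1473×583.9 = 537.4896 per 100000.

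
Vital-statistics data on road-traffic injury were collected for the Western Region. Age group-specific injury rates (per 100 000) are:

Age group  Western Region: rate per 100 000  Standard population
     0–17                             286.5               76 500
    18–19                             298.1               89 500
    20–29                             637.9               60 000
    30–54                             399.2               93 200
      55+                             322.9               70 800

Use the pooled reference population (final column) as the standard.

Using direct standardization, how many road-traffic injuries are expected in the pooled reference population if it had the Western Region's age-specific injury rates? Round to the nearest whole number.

Expected road-traffic injuries = Σ (standard pop × age-specific rate ÷ 100 000)
= 76 500×286.5/100 000 + 89 500×298.1/100 000 + 60 000×637.9/100 000 + 93 200×399.2/100 000 + 70 800×322.9/100 000
= 219.17 + 266.80 + 382.74 + 372.05 + 228.61 = 1469.38.

1469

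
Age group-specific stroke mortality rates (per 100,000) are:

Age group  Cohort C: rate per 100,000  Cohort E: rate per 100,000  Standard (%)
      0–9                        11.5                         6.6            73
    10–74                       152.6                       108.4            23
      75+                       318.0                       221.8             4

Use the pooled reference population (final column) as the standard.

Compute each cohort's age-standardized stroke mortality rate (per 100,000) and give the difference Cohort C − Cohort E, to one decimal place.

Standard weights: 0.73, 0.23, 0.04.
Cohort C: 0.7300×11.5 + 0.2300×152.6 + 0.0400×318.0 = 56.2130 per 100,000.
Cohort E: 0.7300×6.6 + 0.2300×108.4 + 0.0400×221.8 = 38.6220 per 100,000.
Difference = 56.2130 − 38.6220 = 17.5910.

17.6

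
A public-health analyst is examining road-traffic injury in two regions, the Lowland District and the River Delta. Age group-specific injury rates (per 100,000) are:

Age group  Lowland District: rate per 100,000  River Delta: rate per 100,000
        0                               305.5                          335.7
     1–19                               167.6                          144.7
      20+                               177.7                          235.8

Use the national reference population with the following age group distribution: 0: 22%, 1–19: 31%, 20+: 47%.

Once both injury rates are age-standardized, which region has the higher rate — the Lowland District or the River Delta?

Standard weights: 0.22, 0.31, 0.47.
The Lowland District: 0.2200×305.5 + 0.3100×167.6 + 0.4700×177.7 = 202.6850 per 100,000.
The River Delta: 0.2200×335.7 + 0.3100×144.7 + 0.4700×235.8 = 229.5370 per 100,000.

River Delta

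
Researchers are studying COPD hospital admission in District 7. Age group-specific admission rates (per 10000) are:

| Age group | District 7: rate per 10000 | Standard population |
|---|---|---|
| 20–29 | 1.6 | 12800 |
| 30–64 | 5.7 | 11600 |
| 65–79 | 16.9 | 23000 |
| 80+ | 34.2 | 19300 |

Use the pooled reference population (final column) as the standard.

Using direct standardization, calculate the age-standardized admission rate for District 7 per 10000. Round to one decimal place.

17.0

Standard total = 66700; weights = 0.1919, 0.1739, 0.3448, 0.2894.
Standardized rate: 0.1919×1.6 + 0.1739×5.7 + 0.3448×16.9 + 0.2894×34.2 = 17.0219 per 10000.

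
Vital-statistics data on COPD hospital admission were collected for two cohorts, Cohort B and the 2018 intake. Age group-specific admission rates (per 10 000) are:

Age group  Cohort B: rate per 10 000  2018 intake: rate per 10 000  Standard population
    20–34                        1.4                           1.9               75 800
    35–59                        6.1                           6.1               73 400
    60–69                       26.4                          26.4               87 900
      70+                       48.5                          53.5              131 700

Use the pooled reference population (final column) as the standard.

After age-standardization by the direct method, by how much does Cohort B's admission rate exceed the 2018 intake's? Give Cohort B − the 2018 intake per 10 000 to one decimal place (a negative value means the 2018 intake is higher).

Standard total = 368 800; weights = 0.2055, 0.1990, 0.2383, 0.3571.
Cohort B: 0.2055×1.4 + 0.1990×6.1 + 0.2383×26.4 + 0.3571×48.5 = 25.1135 per 10 000.
The 2018 intake: 0.2055×1.9 + 0.1990×6.1 + 0.2383×26.4 + 0.3571×53.5 = 27.0018 per 10 000.
Difference = 25.1135 − 27.0018 = -1.8883.

-1.9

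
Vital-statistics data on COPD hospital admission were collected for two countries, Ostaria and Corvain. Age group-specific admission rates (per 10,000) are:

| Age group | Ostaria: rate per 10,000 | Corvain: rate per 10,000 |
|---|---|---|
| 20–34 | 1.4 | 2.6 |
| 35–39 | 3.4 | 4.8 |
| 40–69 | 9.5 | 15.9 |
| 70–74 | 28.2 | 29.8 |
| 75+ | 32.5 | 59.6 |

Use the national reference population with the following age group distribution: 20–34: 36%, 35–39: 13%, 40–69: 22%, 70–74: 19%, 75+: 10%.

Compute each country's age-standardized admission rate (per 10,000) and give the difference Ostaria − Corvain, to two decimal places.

Standard weights: 0.36, 0.13, 0.22, 0.19, 0.10.
Ostaria: 0.3600×1.4 + 0.1300×3.4 + 0.2200×9.5 + 0.1900×28.2 + 0.1000×32.5 = 11.6440 per 10,000.
Corvain: 0.3600×2.6 + 0.1300×4.8 + 0.2200×15.9 + 0.1900×29.8 + 0.1000×59.6 = 16.6800 per 10,000.
Difference = 11.6440 − 16.6800 = -5.0360.

-5.04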